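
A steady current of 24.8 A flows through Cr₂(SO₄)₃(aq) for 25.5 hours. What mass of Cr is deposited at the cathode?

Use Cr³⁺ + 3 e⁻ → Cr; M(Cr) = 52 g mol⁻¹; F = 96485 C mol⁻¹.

409 g

Q = I·t = 24.80 A × 91800 s = 2277000 C.
n(e⁻) = Q/F = 2277000 / 96485 = 23.60 mol.
Cr³⁺ + 3 e⁻ → Cr, so n(Cr) = n(e⁻)/3 = 7.865 mol.
m = n·M = 7.865 × 52 = 409 g.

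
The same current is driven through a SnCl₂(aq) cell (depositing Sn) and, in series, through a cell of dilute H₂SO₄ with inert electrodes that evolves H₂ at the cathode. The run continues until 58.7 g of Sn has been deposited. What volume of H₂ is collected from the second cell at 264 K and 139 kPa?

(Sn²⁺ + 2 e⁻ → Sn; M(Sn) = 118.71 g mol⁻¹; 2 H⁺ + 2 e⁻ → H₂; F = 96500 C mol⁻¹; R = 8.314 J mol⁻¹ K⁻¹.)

n(Sn) = 58.7 / 118.71 = 0.4945 mol, so n(e⁻) = 2 × 0.4945 = 0.9890 mol.
The cells are in series, so the same 0.9890 mol of electrons passes through the second cell.
2 H⁺ + 2 e⁻ → H₂ — 2 mol e⁻ per mol H₂, so n(H₂) = 0.9890/2 = 0.4945 mol.
V = nRT/P = (0.4945 × 8.314 × 264) / (139 × 10³) = 0.00781 m³ = 7.81 L.

7.81 L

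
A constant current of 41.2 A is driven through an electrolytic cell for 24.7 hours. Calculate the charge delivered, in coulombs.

Q = I·t = 41.20 A × 88920 s = 3.66 × 10⁶ C.

3.66 × 10⁶ C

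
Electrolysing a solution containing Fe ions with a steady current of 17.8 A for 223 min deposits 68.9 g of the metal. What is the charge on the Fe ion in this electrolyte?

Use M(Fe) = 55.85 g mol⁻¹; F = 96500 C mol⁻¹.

+2

Q = I·t = 17.80 A × 13380 s = 238200 C, so n(e⁻) = 238200/96500 = 2.468 mol.
n(Fe) deposited = 68.9 / 55.85 = 1.234 mol.
Electrons per atom = n(e⁻)/n(Fe) = 2.468 / 1.234 = 2.00 ≈ 2, so the ion is Fe²⁺.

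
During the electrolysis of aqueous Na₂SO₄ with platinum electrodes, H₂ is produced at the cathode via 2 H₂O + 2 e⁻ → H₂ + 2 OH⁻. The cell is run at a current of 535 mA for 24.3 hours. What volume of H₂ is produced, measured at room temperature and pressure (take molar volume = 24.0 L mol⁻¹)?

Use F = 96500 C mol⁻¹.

5.82 L

Q = I·t = 0.5350 A × 87480 s = 46800 C.
n(e⁻) = Q/F = 46800 / 96500 = 0.4850 mol.
2 electrons are transferred per H₂ molecule, so n(H₂) = 0.4850 / 2 = 0.2425 mol.
V = n × V_m = 0.2425 × 24.0 = 5.82 L.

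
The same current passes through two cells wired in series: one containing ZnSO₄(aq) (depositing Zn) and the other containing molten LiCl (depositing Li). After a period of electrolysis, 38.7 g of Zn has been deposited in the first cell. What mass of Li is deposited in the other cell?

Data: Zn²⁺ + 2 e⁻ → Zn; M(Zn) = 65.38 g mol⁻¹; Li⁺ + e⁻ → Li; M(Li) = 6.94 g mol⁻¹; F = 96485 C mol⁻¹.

n(Zn) = 38.7 / 65.38 = 0.5919 mol.
Since Zn²⁺ + 2 e⁻ → Zn, n(e⁻) passed = 2 × 0.5919 = 1.184 mol.
Cells in series carry the same charge, so the same 1.184 mol of electrons passes through cell 2.
Li⁺ + e⁻ → Li, so n(Li) = 1.184 / 1 = 1.184 mol.
m(Li) = 1.184 × 6.94 = 8.22 g.

8.22 g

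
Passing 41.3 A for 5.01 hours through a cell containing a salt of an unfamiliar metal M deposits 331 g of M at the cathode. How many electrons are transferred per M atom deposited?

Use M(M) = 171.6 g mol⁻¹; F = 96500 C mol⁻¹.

Q = I·t = 41.30 A × 18036 s = 744900 C, so n(e⁻) = 744900/96500 = 7.719 mol.
n(M) deposited = 331 / 171.6 = 1.929 mol.
Electrons per atom = n(e⁻)/n(M) = 7.719 / 1.929 = 4.00 ≈ 4, so the ion is M⁴⁺.

4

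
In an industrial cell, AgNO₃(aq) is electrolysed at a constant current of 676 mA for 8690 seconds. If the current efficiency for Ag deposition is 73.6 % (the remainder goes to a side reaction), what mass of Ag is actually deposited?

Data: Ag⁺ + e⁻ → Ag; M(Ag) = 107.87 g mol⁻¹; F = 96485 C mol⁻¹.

Q = I·t = 0.6760 × 8690.0 = 5874 C.
n(e⁻) = 5874/96485 = 0.06088 mol; theoretically n(Ag) = 0.06088/1 = 0.06088 mol, m_theo = 6.568 g.
At 73.6 % efficiency, m_actual = 0.736 × 6.568 = 4.83 g.

4.83 g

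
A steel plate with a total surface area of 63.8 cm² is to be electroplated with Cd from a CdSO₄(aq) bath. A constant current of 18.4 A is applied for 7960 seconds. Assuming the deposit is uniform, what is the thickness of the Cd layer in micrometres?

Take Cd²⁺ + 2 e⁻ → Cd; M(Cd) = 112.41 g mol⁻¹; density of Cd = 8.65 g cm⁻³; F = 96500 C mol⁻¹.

1550 μm

Q = I·t = 18.40 × 7960.0 = 146500 C; n(e⁻) = 1.518 mol.
n(Cd) = n(e⁻)/2 = 0.7589 mol, so m = 0.7589 × 112.41 = 85.31 g.
Volume = m/ρ = 85.31 / 8.65 = 9.862 cm³.
Thickness = V/A = 9.862 / 63.8 = 0.155 cm = 1550 μm.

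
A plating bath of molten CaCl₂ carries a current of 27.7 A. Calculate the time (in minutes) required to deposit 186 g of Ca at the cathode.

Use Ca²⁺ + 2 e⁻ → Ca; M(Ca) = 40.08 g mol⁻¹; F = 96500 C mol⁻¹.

n(Ca) = m/M = 186 / 40.08 = 4.641 mol.
Each Ca atom requires 2 electrons, so n(e⁻) = 2 × 4.641 = 9.281 mol.
Q = n(e⁻)·F = 9.281 × 96500 = 895700 C.
t = Q/I = 895700 / 27.70 A = 32330 s = 539 min.

539 min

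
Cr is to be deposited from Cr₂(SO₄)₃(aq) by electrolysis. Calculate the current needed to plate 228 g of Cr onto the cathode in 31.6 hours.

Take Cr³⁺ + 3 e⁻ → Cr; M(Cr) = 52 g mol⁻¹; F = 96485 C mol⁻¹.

n(Cr) = 228 / 52 = 4.385 mol.
n(e⁻) = 3 × 4.385 = 13.15 mol.
Q = n(e⁻)·F = 13.15 × 96485 = 1269000 C.
I = Q/t = 1269000 / 113760 s = 11.2 A.

11.2 A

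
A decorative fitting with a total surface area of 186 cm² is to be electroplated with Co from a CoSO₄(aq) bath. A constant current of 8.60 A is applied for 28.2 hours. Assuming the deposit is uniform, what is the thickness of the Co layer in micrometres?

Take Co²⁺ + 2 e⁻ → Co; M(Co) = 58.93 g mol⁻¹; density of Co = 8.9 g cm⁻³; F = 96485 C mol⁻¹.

1610 μm

Q = I·t = 8.600 × 101520 = 873100 C; n(e⁻) = 9.049 mol.
n(Co) = n(e⁻)/2 = 4.524 mol, so m = 4.524 × 58.93 = 266.6 g.
Volume = m/ρ = 266.6 / 8.9 = 29.96 cm³.
Thickness = V/A = 29.96 / 186 = 0.161 cm = 1610 μm.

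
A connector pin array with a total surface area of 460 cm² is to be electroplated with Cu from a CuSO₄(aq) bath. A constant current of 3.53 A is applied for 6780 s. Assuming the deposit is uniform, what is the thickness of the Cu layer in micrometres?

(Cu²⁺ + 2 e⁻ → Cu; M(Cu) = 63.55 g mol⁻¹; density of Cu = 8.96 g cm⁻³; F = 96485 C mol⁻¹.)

Q = I·t = 3.530 × 6780.0 = 23930 C; n(e⁻) = 0.2481 mol.
n(Cu) = n(e⁻)/2 = 0.1240 mol, so m = 0.1240 × 63.55 = 7.882 g.
Volume = m/ρ = 7.882 / 8.96 = 0.8797 cm³.
Thickness = V/A = 0.8797 / 460 = 0.00191 cm = 19.1 μm.

19.1 μm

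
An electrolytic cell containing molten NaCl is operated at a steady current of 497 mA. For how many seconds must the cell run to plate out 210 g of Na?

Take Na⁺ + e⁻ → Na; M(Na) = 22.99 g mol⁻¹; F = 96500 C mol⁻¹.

1.77 × 10⁶ s

n(Na) = m/M = 210 / 22.99 = 9.134 mol.
Each Na atom requires 1 electron, so n(e⁻) = 1 × 9.134 = 9.134 mol.
Q = n(e⁻)·F = 9.134 × 96500 = 881500 C.
t = Q/I = 881500 / 0.4970 A = 1774000 s.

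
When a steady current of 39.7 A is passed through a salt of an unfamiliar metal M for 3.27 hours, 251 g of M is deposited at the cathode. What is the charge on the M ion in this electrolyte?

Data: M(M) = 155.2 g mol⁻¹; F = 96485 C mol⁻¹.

Q = I·t = 39.70 A × 11772 s = 467300 C, so n(e⁻) = 467300/96485 = 4.844 mol.
n(M) deposited = 251 / 155.2 = 1.617 mol.
Electrons per atom = n(e⁻)/n(M) = 4.844 / 1.617 = 3.00 ≈ 3, so the ion is M³⁺.

+3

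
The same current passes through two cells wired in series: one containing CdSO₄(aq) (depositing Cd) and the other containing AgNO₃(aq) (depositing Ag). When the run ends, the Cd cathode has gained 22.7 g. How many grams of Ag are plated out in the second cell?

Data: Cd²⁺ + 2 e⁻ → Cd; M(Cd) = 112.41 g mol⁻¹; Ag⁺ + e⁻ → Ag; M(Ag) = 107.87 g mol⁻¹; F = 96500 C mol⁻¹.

43.6 g

n(Cd) = 22.7 / 112.41 = 0.2019 mol.
Since Cd²⁺ + 2 e⁻ → Cd, n(e⁻) passed = 2 × 0.2019 = 0.4039 mol.
Cells in series carry the same charge, so the same 0.4039 mol of electrons passes through cell 2.
Ag⁺ + e⁻ → Ag, so n(Ag) = 0.4039 / 1 = 0.4039 mol.
m(Ag) = 0.4039 × 107.87 = 43.6 g.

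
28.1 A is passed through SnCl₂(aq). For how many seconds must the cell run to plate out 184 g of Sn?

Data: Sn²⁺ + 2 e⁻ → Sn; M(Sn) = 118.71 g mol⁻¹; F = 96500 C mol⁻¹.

10600 s

n(Sn) = m/M = 184 / 118.71 = 1.550 mol.
Each Sn atom requires 2 electrons, so n(e⁻) = 2 × 1.550 = 3.100 mol.
Q = n(e⁻)·F = 3.100 × 96500 = 299100 C.
t = Q/I = 299100 / 28.10 A = 10650 s.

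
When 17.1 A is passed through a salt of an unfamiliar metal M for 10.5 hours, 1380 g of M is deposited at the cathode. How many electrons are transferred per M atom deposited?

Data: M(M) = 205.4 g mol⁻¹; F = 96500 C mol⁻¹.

Q = I·t = 17.10 A × 37800 s = 646400 C, so n(e⁻) = 646400/96500 = 6.698 mol.
n(M) deposited = 1380 / 205.4 = 6.719 mol.
Electrons per atom = n(e⁻)/n(M) = 6.698 / 6.719 = 0.997 ≈ 1, so the ion is M⁺.

1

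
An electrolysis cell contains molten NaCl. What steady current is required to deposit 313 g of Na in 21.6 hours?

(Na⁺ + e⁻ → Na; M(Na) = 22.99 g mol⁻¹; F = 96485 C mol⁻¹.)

n(Na) = 313 / 22.99 = 13.61 mol.
n(e⁻) = 1 × 13.61 = 13.61 mol.
Q = n(e⁻)·F = 13.61 × 96485 = 1314000 C.
I = Q/t = 1314000 / 77760 s = 16.9 A.

16.9 A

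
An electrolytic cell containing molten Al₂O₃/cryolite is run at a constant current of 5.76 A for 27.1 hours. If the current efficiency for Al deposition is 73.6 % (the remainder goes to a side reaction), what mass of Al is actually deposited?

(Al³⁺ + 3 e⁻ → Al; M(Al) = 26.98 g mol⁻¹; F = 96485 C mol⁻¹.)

Q = I·t = 5.760 × 97560 = 561900 C.
n(e⁻) = 561900/96485 = 5.824 mol; theoretically n(Al) = 5.824/3 = 1.941 mol, m_theo = 52.38 g.
At 73.6 % efficiency, m_actual = 0.736 × 52.38 = 38.6 g.

38.6 g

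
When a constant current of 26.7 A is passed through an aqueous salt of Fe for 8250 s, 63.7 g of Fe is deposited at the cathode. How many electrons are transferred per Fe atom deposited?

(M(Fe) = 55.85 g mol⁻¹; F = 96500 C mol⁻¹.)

Q = I·t = 26.70 A × 8250.0 s = 220300 C, so n(e⁻) = 220300/96500 = 2.283 mol.
n(Fe) deposited = 63.7 / 55.85 = 1.141 mol.
Electrons per atom = n(e⁻)/n(Fe) = 2.283 / 1.141 = 2.00 ≈ 2, so the ion is Fe²⁺.

2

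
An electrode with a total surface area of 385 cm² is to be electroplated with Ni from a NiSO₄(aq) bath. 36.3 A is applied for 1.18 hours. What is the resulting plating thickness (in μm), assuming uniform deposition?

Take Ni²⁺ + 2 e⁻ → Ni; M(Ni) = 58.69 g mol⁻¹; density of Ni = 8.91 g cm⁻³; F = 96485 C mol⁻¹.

137 μm

Q = I·t = 36.30 × 4248.0 = 154200 C; n(e⁻) = 1.598 mol.
n(Ni) = n(e⁻)/2 = 0.7991 mol, so m = 0.7991 × 58.69 = 46.90 g.
Volume = m/ρ = 46.90 / 8.91 = 5.264 cm³.
Thickness = V/A = 5.264 / 385 = 0.0137 cm = 137 μm.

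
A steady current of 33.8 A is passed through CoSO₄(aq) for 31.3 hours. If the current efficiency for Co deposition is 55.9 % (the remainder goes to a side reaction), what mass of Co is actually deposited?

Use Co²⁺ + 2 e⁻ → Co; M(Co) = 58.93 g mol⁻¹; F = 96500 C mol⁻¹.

650 g

Q = I·t = 33.80 × 112680 = 3809000 C.
n(e⁻) = 3809000/96500 = 39.47 mol; theoretically n(Co) = 39.47/2 = 19.73 mol, m_theo = 1163 g.
At 55.9 % efficiency, m_actual = 0.559 × 1163 = 650 g.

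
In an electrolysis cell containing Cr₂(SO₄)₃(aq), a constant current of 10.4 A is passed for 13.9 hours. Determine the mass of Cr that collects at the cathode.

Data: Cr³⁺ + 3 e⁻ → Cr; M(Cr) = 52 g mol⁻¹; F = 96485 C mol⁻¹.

Q = I·t = 10.40 A × 50040 s = 520400 C.
n(e⁻) = Q/F = 520400 / 96485 = 5.394 mol.
Cr³⁺ + 3 e⁻ → Cr, so n(Cr) = n(e⁻)/3 = 1.798 mol.
m = n·M = 1.798 × 52 = 93.5 g.

93.5 g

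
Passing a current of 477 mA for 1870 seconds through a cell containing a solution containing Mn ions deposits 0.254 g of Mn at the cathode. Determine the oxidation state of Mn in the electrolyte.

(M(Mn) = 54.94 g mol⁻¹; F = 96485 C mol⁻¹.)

Q = I·t = 0.4770 A × 1870.0 s = 892.0 C, so n(e⁻) = 892.0/96485 = 0.009245 mol.
n(Mn) deposited = 0.254 / 54.94 = 0.004623 mol.
Electrons per atom = n(e⁻)/n(Mn) = 0.009245 / 0.004623 = 2.00 ≈ 2, so the ion is Mn²⁺.

+2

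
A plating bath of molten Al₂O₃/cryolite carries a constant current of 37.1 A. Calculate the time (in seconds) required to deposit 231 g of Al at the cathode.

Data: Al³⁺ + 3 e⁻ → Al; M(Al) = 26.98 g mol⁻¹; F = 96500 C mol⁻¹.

66800 s

n(Al) = m/M = 231 / 26.98 = 8.562 mol.
Each Al atom requires 3 electrons, so n(e⁻) = 3 × 8.562 = 25.69 mol.
Q = n(e⁻)·F = 25.69 × 96500 = 2479000 C.
t = Q/I = 2479000 / 37.10 A = 66810 s.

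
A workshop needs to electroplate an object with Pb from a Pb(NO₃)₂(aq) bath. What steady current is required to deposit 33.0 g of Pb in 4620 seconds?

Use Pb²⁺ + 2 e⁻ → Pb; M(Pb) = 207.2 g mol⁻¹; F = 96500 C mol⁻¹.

6.65 A

n(Pb) = 33.0 / 207.2 = 0.1593 mol.
n(e⁻) = 2 × 0.1593 = 0.3185 mol.
Q = n(e⁻)·F = 0.3185 × 96500 = 30740 C.
I = Q/t = 30740 / 4620.0 s = 6.65 A.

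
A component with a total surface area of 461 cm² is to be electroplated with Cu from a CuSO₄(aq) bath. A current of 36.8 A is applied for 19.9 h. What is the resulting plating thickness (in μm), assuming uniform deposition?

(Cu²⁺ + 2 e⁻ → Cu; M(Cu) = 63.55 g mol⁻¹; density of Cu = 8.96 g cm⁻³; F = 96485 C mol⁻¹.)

2100 μm

Q = I·t = 36.80 × 71640 = 2636000 C; n(e⁻) = 27.32 mol.
n(Cu) = n(e⁻)/2 = 13.66 mol, so m = 13.66 × 63.55 = 868.2 g.
Volume = m/ρ = 868.2 / 8.96 = 96.90 cm³.
Thickness = V/A = 96.90 / 461 = 0.210 cm = 2100 μm.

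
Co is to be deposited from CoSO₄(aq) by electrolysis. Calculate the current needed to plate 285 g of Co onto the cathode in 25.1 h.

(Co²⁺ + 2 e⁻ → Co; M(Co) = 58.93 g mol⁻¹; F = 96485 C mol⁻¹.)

10.3 A

n(Co) = 285 / 58.93 = 4.836 mol.
n(e⁻) = 2 × 4.836 = 9.672 mol.
Q = n(e⁻)·F = 9.672 × 96485 = 933300 C.
I = Q/t = 933300 / 90360 s = 10.3 A.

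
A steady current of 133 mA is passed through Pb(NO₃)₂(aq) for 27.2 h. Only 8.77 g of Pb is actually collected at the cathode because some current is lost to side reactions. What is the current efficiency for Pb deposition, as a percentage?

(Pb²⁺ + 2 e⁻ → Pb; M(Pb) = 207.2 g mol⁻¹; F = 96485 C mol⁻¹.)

Q = I·t = 0.1330 × 97920 = 13020 C; n(e⁻) = 13020/96485 = 0.1350 mol.
Theoretical n(Pb) = n(e⁻)/2 = 0.06749 mol, i.e. m_theo = 0.06749 × 207.2 = 13.98 g.
Efficiency = m_actual / m_theo = 8.77 / 13.98 = 62.7 %.

62.7 %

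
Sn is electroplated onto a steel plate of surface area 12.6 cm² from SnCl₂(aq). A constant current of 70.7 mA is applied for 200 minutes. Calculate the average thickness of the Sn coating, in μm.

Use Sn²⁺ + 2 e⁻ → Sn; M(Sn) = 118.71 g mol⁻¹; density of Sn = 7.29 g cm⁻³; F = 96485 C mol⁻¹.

56.8 μm

Q = I·t = 0.07070 × 12000 = 848.4 C; n(e⁻) = 0.008793 mol.
n(Sn) = n(e⁻)/2 = 0.004397 mol, so m = 0.004397 × 118.71 = 0.5219 g.
Volume = m/ρ = 0.5219 / 7.29 = 0.07159 cm³.
Thickness = V/A = 0.07159 / 12.6 = 0.00568 cm = 56.8 μm.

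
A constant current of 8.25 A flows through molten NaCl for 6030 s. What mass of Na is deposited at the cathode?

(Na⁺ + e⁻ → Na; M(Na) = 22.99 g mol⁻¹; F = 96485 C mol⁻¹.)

Q = I·t = 8.250 A × 6030.0 s = 49750 C.
n(e⁻) = Q/F = 49750 / 96485 = 0.5156 mol.
Na⁺ + e⁻ → Na, so n(Na) = n(e⁻)/1 = 0.5156 mol.
m = n·M = 0.5156 × 22.99 = 11.9 g.

11.9 g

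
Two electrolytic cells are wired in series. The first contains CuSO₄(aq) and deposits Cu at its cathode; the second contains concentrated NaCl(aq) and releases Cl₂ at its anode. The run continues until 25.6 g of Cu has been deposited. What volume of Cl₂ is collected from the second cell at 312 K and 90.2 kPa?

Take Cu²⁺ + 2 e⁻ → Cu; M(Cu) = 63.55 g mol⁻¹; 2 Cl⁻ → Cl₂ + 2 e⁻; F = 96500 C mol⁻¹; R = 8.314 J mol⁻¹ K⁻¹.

n(Cu) = 25.6 / 63.55 = 0.4028 mol, so n(e⁻) = 2 × 0.4028 = 0.8057 mol.
The cells are in series, so the same 0.8057 mol of electrons passes through the second cell.
2 Cl⁻ → Cl₂ + 2 e⁻ — 2 mol e⁻ per mol Cl₂, so n(Cl₂) = 0.8057/2 = 0.4028 mol.
V = nRT/P = (0.4028 × 8.314 × 312) / (90.2 × 10³) = 0.0116 m³ = 11.6 L.

11.6 L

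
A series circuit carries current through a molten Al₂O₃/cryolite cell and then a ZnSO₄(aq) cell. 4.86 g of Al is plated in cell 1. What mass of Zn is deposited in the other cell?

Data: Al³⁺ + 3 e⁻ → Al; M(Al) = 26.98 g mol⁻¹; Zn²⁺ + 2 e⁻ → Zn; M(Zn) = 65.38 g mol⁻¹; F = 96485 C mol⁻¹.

17.7 g

n(Al) = 4.86 / 26.98 = 0.1801 mol.
Since Al³⁺ + 3 e⁻ → Al, n(e⁻) passed = 3 × 0.1801 = 0.5404 mol.
Cells in series carry the same charge, so the same 0.5404 mol of electrons passes through cell 2.
Zn²⁺ + 2 e⁻ → Zn, so n(Zn) = 0.5404 / 2 = 0.2702 mol.
m(Zn) = 0.2702 × 65.38 = 17.7 g.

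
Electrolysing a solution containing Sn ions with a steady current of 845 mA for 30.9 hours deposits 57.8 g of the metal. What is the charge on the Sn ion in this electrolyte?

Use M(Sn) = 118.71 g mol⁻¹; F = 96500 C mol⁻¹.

Q = I·t = 0.8450 A × 111240 s = 94000 C, so n(e⁻) = 94000/96500 = 0.9741 mol.
n(Sn) deposited = 57.8 / 118.71 = 0.4869 mol.
Electrons per atom = n(e⁻)/n(Sn) = 0.9741 / 0.4869 = 2.00 ≈ 2, so the ion is Sn²⁺.

+2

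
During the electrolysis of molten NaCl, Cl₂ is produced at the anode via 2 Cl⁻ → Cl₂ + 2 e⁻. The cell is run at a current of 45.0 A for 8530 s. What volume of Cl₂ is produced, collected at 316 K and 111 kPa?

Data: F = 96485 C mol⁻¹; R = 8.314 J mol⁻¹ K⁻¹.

Q = I·t = 45.00 A × 8530.0 s = 383800 C.
n(e⁻) = Q/F = 383800 / 96485 = 3.978 mol.
2 electrons are transferred per Cl₂ molecule, so n(Cl₂) = 3.978 / 2 = 1.989 mol.
V = nRT/P = (1.989 × 8.314 × 316) / (111 × 10³ Pa) = 0.0471 m³ = 47.1 L.

47.1 L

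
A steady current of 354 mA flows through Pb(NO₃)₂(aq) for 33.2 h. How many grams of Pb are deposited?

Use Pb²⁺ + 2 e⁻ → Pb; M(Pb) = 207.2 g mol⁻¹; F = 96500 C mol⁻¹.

45.4 g

Q = I·t = 0.3540 A × 119520 s = 42310 C.
n(e⁻) = Q/F = 42310 / 96500 = 0.4384 mol.
Pb²⁺ + 2 e⁻ → Pb, so n(Pb) = n(e⁻)/2 = 0.2192 mol.
m = n·M = 0.2192 × 207.2 = 45.4 g.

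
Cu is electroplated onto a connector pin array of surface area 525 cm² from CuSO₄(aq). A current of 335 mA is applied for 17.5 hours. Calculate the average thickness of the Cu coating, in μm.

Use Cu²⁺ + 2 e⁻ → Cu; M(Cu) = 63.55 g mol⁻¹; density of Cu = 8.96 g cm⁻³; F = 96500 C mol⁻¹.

Q = I·t = 0.3350 × 63000 = 21100 C; n(e⁻) = 0.2187 mol.
n(Cu) = n(e⁻)/2 = 0.1094 mol, so m = 0.1094 × 63.55 = 6.949 g.
Volume = m/ρ = 6.949 / 8.96 = 0.7756 cm³.
Thickness = V/A = 0.7756 / 525 = 0.00148 cm = 14.8 μm.

14.8 μm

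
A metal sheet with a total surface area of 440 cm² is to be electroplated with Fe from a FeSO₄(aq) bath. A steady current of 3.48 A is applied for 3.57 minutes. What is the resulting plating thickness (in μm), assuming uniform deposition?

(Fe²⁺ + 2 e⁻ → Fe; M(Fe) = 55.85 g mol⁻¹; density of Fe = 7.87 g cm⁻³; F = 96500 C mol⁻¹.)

0.623 μm

Q = I·t = 3.480 × 214.20 = 745.4 C; n(e⁻) = 0.007725 mol.
n(Fe) = n(e⁻)/2 = 0.003862 mol, so m = 0.003862 × 55.85 = 0.2157 g.
Volume = m/ρ = 0.2157 / 7.87 = 0.02741 cm³.
Thickness = V/A = 0.02741 / 440 = 6.23 × 10⁻⁵ cm = 0.623 μm.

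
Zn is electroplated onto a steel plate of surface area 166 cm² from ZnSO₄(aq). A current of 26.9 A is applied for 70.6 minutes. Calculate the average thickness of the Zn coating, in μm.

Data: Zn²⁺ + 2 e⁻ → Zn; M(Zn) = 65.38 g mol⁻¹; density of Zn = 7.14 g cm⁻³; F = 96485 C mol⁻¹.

Q = I·t = 26.90 × 4236.0 = 113900 C; n(e⁻) = 1.181 mol.
n(Zn) = n(e⁻)/2 = 0.5905 mol, so m = 0.5905 × 65.38 = 38.61 g.
Volume = m/ρ = 38.61 / 7.14 = 5.407 cm³.
Thickness = V/A = 5.407 / 166 = 0.0326 cm = 326 μm.

326 μm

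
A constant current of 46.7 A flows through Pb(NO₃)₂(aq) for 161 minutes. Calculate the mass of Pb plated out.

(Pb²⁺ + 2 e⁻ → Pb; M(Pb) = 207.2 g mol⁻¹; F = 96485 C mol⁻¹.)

Q = I·t = 46.70 A × 9660.0 s = 451100 C.
n(e⁻) = Q/F = 451100 / 96485 = 4.676 mol.
Pb²⁺ + 2 e⁻ → Pb, so n(Pb) = n(e⁻)/2 = 2.338 mol.
m = n·M = 2.338 × 207.2 = 484 g.

484 g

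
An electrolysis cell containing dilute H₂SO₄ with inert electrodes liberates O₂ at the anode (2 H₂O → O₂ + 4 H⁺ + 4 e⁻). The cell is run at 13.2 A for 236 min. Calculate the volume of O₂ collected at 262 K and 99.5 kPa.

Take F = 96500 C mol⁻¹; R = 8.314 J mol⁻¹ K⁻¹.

Q = I·t = 13.20 A × 14160 s = 186900 C.
n(e⁻) = Q/F = 186900 / 96500 = 1.937 mol.
4 electrons are transferred per O₂ molecule, so n(O₂) = 1.937 / 4 = 0.4842 mol.
V = nRT/P = (0.4842 × 8.314 × 262) / (99.5 × 10³ Pa) = 0.0106 m³ = 10.6 L.

10.6 L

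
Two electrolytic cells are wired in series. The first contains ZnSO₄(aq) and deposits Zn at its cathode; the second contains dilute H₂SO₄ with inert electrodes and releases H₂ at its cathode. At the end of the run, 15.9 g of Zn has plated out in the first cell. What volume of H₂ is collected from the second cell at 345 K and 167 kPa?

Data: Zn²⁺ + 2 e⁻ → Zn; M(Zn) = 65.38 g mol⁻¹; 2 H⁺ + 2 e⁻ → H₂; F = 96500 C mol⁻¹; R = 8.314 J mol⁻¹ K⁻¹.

n(Zn) = 15.9 / 65.38 = 0.2432 mol, so n(e⁻) = 2 × 0.2432 = 0.4864 mol.
The cells are in series, so the same 0.4864 mol of electrons passes through the second cell.
2 H⁺ + 2 e⁻ → H₂ — 2 mol e⁻ per mol H₂, so n(H₂) = 0.4864/2 = 0.2432 mol.
V = nRT/P = (0.2432 × 8.314 × 345) / (167 × 10³) = 0.00418 m³ = 4.18 L.

4.18 L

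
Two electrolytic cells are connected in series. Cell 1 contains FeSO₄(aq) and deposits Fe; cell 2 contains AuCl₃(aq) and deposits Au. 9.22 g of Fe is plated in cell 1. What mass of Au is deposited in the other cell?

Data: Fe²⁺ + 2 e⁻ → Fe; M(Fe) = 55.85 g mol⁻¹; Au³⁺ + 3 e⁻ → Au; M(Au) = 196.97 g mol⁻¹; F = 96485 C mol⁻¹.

n(Fe) = 9.22 / 55.85 = 0.1651 mol.
Since Fe²⁺ + 2 e⁻ → Fe, n(e⁻) passed = 2 × 0.1651 = 0.3302 mol.
Cells in series carry the same charge, so the same 0.3302 mol of electrons passes through cell 2.
Au³⁺ + 3 e⁻ → Au, so n(Au) = 0.3302 / 3 = 0.1101 mol.
m(Au) = 0.1101 × 196.97 = 21.7 g.

21.7 g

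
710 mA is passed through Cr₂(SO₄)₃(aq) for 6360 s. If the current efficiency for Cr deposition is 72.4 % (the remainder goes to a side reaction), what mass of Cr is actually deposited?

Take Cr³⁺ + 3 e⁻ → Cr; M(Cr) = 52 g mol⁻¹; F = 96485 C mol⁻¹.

Q = I·t = 0.7100 × 6360.0 = 4516 C.
n(e⁻) = 4516/96485 = 0.04680 mol; theoretically n(Cr) = 0.04680/3 = 0.01560 mol, m_theo = 0.8112 g.
At 72.4 % efficiency, m_actual = 0.724 × 0.8112 = 0.587 g.

0.587 g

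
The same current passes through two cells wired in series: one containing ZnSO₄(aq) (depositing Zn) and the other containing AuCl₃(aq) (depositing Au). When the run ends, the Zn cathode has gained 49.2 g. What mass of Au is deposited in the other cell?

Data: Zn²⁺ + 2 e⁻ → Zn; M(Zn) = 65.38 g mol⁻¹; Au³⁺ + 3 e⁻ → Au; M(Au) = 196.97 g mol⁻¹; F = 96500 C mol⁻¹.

98.8 g

n(Zn) = 49.2 / 65.38 = 0.7525 mol.
Since Zn²⁺ + 2 e⁻ → Zn, n(e⁻) passed = 2 × 0.7525 = 1.505 mol.
Cells in series carry the same charge, so the same 1.505 mol of electrons passes through cell 2.
Au³⁺ + 3 e⁻ → Au, so n(Au) = 1.505 / 3 = 0.5017 mol.
m(Au) = 0.5017 × 196.97 = 98.8 g.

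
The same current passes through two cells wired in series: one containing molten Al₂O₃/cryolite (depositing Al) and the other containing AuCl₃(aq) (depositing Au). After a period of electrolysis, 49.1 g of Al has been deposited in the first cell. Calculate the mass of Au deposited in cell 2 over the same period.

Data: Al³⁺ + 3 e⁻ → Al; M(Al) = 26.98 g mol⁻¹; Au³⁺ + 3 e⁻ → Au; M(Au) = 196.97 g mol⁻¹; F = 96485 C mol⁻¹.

358 g

n(Al) = 49.1 / 26.98 = 1.820 mol.
Since Al³⁺ + 3 e⁻ → Al, n(e⁻) passed = 3 × 1.820 = 5.460 mol.
Cells in series carry the same charge, so the same 5.460 mol of electrons passes through cell 2.
Au³⁺ + 3 e⁻ → Au, so n(Au) = 5.460 / 3 = 1.820 mol.
m(Au) = 1.820 × 196.97 = 358 g.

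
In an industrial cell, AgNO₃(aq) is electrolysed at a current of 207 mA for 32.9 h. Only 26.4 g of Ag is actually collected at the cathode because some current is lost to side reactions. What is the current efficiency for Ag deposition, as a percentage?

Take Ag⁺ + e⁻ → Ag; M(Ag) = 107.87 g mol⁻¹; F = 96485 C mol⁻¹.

96.3 %

Q = I·t = 0.2070 × 118440 = 24520 C; n(e⁻) = 24520/96485 = 0.2541 mol.
Theoretical n(Ag) = n(e⁻)/1 = 0.2541 mol, i.e. m_theo = 0.2541 × 107.87 = 27.41 g.
Efficiency = m_actual / m_theo = 26.4 / 27.41 = 96.3 %.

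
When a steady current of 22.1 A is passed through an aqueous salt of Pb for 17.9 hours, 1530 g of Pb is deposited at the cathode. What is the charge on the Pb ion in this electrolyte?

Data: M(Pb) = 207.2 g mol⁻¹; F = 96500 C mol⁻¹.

Q = I·t = 22.10 A × 64440 s = 1424000 C, so n(e⁻) = 1424000/96500 = 14.76 mol.
n(Pb) deposited = 1530 / 207.2 = 7.384 mol.
Electrons per atom = n(e⁻)/n(Pb) = 14.76 / 7.384 = 2.00 ≈ 2, so the ion is Pb²⁺.

+2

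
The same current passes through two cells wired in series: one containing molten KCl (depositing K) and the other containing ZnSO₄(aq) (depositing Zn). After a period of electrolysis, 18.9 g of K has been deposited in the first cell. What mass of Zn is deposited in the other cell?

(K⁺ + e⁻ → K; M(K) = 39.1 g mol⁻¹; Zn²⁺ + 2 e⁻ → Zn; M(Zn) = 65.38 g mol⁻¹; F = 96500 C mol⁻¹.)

n(K) = 18.9 / 39.1 = 0.4834 mol.
Since K⁺ + e⁻ → K, n(e⁻) passed = 1 × 0.4834 = 0.4834 mol.
Cells in series carry the same charge, so the same 0.4834 mol of electrons passes through cell 2.
Zn²⁺ + 2 e⁻ → Zn, so n(Zn) = 0.4834 / 2 = 0.2417 mol.
m(Zn) = 0.2417 × 65.38 = 15.8 g.

15.8 g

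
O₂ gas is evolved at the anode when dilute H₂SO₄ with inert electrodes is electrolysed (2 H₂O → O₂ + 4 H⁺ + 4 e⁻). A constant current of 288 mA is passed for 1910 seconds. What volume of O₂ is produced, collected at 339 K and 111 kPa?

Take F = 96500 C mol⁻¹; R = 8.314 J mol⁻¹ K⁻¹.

Q = I·t = 0.2880 A × 1910.0 s = 550.1 C.
n(e⁻) = Q/F = 550.1 / 96500 = 0.005700 mol.
4 electrons are transferred per O₂ molecule, so n(O₂) = 0.005700 / 4 = 0.001425 mol.
V = nRT/P = (0.001425 × 8.314 × 339) / (111 × 10³ Pa) = 3.62 × 10⁻⁵ m³ = 0.0362 L.

0.0362 L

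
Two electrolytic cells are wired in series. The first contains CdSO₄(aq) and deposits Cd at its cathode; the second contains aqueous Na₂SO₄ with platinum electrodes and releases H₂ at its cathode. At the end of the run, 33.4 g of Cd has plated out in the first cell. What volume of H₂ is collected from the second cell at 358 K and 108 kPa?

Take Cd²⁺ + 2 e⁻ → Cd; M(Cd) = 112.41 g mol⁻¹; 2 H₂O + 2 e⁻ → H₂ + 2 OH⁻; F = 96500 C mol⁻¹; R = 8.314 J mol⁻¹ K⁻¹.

8.19 L

n(Cd) = 33.4 / 112.41 = 0.2971 mol, so n(e⁻) = 2 × 0.2971 = 0.5943 mol.
The cells are in series, so the same 0.5943 mol of electrons passes through the second cell.
2 H₂O + 2 e⁻ → H₂ + 2 OH⁻ — 2 mol e⁻ per mol H₂, so n(H₂) = 0.5943/2 = 0.2971 mol.
V = nRT/P = (0.2971 × 8.314 × 358) / (108 × 10³) = 0.00819 m³ = 8.19 L.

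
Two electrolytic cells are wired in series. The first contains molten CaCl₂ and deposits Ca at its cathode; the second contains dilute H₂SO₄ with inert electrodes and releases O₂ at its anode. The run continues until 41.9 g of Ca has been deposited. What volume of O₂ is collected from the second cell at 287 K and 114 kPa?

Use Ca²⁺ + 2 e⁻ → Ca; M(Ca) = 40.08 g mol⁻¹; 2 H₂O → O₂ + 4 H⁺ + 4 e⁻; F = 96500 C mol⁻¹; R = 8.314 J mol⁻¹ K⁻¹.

10.9 L

n(Ca) = 41.9 / 40.08 = 1.045 mol, so n(e⁻) = 2 × 1.045 = 2.091 mol.
The cells are in series, so the same 2.091 mol of electrons passes through the second cell.
2 H₂O → O₂ + 4 H⁺ + 4 e⁻ — 4 mol e⁻ per mol O₂, so n(O₂) = 2.091/4 = 0.5227 mol.
V = nRT/P = (0.5227 × 8.314 × 287) / (114 × 10³) = 0.0109 m³ = 10.9 L.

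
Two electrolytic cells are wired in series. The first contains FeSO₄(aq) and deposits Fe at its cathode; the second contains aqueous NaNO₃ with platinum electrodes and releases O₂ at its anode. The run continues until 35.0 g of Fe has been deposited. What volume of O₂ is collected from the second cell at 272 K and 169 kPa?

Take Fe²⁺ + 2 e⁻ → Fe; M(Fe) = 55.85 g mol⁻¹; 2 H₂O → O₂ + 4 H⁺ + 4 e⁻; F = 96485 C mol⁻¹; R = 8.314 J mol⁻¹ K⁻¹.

4.19 L

n(Fe) = 35.0 / 55.85 = 0.6267 mol, so n(e⁻) = 2 × 0.6267 = 1.253 mol.
The cells are in series, so the same 1.253 mol of electrons passes through the second cell.
2 H₂O → O₂ + 4 H⁺ + 4 e⁻ — 4 mol e⁻ per mol O₂, so n(O₂) = 1.253/4 = 0.3133 mol.
V = nRT/P = (0.3133 × 8.314 × 272) / (169 × 10³) = 0.00419 m³ = 4.19 L.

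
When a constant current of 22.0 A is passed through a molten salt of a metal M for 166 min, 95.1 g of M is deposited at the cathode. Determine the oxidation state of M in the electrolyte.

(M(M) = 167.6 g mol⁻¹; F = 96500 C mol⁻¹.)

+4

Q = I·t = 22.00 A × 9960.0 s = 219100 C, so n(e⁻) = 219100/96500 = 2.271 mol.
n(M) deposited = 95.1 / 167.6 = 0.5674 mol.
Electrons per atom = n(e⁻)/n(M) = 2.271 / 0.5674 = 4.00 ≈ 4, so the ion is M⁴⁺.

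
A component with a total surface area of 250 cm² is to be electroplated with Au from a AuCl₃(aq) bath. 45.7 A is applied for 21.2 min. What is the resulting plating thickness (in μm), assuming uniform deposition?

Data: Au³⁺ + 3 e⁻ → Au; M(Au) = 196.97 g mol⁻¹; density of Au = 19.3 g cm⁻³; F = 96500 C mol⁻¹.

82.0 μm

Q = I·t = 45.70 × 1272.0 = 58130 C; n(e⁻) = 0.6024 mol.
n(Au) = n(e⁻)/3 = 0.2008 mol, so m = 0.2008 × 196.97 = 39.55 g.
Volume = m/ρ = 39.55 / 19.3 = 2.049 cm³.
Thickness = V/A = 2.049 / 250 = 0.00820 cm = 82.0 μm.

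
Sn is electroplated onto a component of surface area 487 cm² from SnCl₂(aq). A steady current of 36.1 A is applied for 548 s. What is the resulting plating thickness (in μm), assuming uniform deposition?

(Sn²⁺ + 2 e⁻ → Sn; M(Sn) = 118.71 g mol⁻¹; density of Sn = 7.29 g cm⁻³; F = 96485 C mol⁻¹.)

Q = I·t = 36.10 × 548.00 = 19780 C; n(e⁻) = 0.2050 mol.
n(Sn) = n(e⁻)/2 = 0.1025 mol, so m = 0.1025 × 118.71 = 12.17 g.
Volume = m/ρ = 12.17 / 7.29 = 1.669 cm³.
Thickness = V/A = 1.669 / 487 = 0.00343 cm = 34.3 μm.

34.3 μm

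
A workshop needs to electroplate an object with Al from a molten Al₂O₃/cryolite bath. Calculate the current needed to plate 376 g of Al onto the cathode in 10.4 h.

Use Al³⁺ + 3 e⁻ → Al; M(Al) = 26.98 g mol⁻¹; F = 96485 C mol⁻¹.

n(Al) = 376 / 26.98 = 13.94 mol.
n(e⁻) = 3 × 13.94 = 41.81 mol.
Q = n(e⁻)·F = 41.81 × 96485 = 4034000 C.
I = Q/t = 4034000 / 37440 s = 108 A.

108 A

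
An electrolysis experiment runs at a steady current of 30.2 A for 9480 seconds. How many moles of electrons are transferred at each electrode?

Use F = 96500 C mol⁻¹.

2.97 mol

Q = I·t = 30.20 A × 9480.0 s = 286300 C.
n(e⁻) = Q/F = 286300 / 96500 = 2.97 mol.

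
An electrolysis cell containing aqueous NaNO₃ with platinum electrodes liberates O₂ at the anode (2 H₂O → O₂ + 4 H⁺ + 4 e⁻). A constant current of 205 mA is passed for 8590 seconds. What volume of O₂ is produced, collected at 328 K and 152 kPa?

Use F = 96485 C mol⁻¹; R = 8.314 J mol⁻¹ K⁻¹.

0.0819 L

Q = I·t = 0.2050 A × 8590.0 s = 1761 C.
n(e⁻) = Q/F = 1761 / 96485 = 0.01825 mol.
4 electrons are transferred per O₂ molecule, so n(O₂) = 0.01825 / 4 = 0.004563 mol.
V = nRT/P = (0.004563 × 8.314 × 328) / (152 × 10³ Pa) = 8.19 × 10⁻⁵ m³ = 0.0819 L.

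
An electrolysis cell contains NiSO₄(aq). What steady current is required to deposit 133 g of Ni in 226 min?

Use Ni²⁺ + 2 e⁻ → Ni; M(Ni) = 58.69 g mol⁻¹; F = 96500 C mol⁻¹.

n(Ni) = 133 / 58.69 = 2.266 mol.
n(e⁻) = 2 × 2.266 = 4.532 mol.
Q = n(e⁻)·F = 4.532 × 96500 = 437400 C.
I = Q/t = 437400 / 13560 s = 32.3 A.

32.3 A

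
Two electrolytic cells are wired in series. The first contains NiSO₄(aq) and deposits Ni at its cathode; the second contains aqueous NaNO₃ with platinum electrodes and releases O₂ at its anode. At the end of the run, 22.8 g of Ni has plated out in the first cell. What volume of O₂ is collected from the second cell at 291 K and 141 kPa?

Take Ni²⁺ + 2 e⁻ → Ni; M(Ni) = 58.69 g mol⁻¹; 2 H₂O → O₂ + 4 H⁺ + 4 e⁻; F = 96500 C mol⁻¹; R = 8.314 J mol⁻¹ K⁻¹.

3.33 L

n(Ni) = 22.8 / 58.69 = 0.3885 mol, so n(e⁻) = 2 × 0.3885 = 0.7770 mol.
The cells are in series, so the same 0.7770 mol of electrons passes through the second cell.
2 H₂O → O₂ + 4 H⁺ + 4 e⁻ — 4 mol e⁻ per mol O₂, so n(O₂) = 0.7770/4 = 0.1942 mol.
V = nRT/P = (0.1942 × 8.314 × 291) / (141 × 10³) = 0.00333 m³ = 3.33 L.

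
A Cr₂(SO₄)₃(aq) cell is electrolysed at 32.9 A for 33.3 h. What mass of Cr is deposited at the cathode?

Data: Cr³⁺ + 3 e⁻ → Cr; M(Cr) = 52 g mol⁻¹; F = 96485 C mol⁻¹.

709 g

Q = I·t = 32.90 A × 119880 s = 3944000 C.
n(e⁻) = Q/F = 3944000 / 96485 = 40.88 mol.
Cr³⁺ + 3 e⁻ → Cr, so n(Cr) = n(e⁻)/3 = 13.63 mol.
m = n·M = 13.63 × 52 = 709 g.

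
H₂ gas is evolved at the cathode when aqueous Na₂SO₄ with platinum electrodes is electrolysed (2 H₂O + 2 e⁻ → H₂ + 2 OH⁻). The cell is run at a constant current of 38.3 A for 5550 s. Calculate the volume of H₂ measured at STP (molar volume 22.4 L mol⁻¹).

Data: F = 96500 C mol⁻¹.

Q = I·t = 38.30 A × 5550.0 s = 212600 C.
n(e⁻) = Q/F = 212600 / 96500 = 2.203 mol.
2 electrons are transferred per H₂ molecule, so n(H₂) = 2.203 / 2 = 1.101 mol.
V = n × V_m = 1.101 × 22.4 = 24.7 L.

24.7 L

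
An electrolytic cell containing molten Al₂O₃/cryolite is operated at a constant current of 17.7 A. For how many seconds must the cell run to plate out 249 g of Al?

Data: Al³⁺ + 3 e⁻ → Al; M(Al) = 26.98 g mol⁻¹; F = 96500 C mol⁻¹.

n(Al) = m/M = 249 / 26.98 = 9.229 mol.
Each Al atom requires 3 electrons, so n(e⁻) = 3 × 9.229 = 27.69 mol.
Q = n(e⁻)·F = 27.69 × 96500 = 2672000 C.
t = Q/I = 2672000 / 17.70 A = 150900 s.

1.51 × 10⁵ s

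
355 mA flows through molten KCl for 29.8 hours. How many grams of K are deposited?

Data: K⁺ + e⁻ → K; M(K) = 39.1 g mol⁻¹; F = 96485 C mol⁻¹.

15.4 g

Q = I·t = 0.3550 A × 107280 s = 38080 C.
n(e⁻) = Q/F = 38080 / 96485 = 0.3947 mol.
K⁺ + e⁻ → K, so n(K) = n(e⁻)/1 = 0.3947 mol.
m = n·M = 0.3947 × 39.1 = 15.4 g.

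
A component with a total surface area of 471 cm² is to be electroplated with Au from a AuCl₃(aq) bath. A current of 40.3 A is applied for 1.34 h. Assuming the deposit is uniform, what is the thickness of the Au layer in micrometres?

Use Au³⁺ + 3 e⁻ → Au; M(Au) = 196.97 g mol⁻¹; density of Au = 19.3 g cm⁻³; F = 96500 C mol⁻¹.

Q = I·t = 40.30 × 4824.0 = 194400 C; n(e⁻) = 2.015 mol.
n(Au) = n(e⁻)/3 = 0.6715 mol, so m = 0.6715 × 196.97 = 132.3 g.
Volume = m/ρ = 132.3 / 19.3 = 6.853 cm³.
Thickness = V/A = 6.853 / 471 = 0.0146 cm = 146 μm.

146 μm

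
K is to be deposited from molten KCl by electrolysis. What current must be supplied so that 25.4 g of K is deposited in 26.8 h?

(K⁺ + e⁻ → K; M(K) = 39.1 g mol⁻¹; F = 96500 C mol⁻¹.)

0.650 A

n(K) = 25.4 / 39.1 = 0.6496 mol.
n(e⁻) = 1 × 0.6496 = 0.6496 mol.
Q = n(e⁻)·F = 0.6496 × 96500 = 62690 C.
I = Q/t = 62690 / 96480 s = 0.650 A.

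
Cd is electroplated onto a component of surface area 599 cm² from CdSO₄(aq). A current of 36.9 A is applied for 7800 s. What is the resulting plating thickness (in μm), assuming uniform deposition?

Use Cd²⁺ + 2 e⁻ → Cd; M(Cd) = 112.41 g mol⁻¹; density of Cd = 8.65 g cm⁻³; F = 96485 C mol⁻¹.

324 μm

Q = I·t = 36.90 × 7800.0 = 287800 C; n(e⁻) = 2.983 mol.
n(Cd) = n(e⁻)/2 = 1.492 mol, so m = 1.492 × 112.41 = 167.7 g.
Volume = m/ρ = 167.7 / 8.65 = 19.38 cm³.
Thickness = V/A = 19.38 / 599 = 0.0324 cm = 324 μm.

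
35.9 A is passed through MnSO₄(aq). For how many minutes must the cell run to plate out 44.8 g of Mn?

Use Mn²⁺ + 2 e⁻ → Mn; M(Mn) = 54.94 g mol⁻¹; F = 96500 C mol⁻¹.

n(Mn) = m/M = 44.8 / 54.94 = 0.8154 mol.
Each Mn atom requires 2 electrons, so n(e⁻) = 2 × 0.8154 = 1.631 mol.
Q = n(e⁻)·F = 1.631 × 96500 = 157400 C.
t = Q/I = 157400 / 35.90 A = 4384 s = 73.1 min.

73.1 min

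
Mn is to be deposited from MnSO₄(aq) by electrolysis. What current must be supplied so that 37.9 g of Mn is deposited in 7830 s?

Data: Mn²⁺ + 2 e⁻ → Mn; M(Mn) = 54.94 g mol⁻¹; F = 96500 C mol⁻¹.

n(Mn) = 37.9 / 54.94 = 0.6898 mol.
n(e⁻) = 2 × 0.6898 = 1.380 mol.
Q = n(e⁻)·F = 1.380 × 96500 = 133100 C.
I = Q/t = 133100 / 7830.0 s = 17.0 A.

17.0 A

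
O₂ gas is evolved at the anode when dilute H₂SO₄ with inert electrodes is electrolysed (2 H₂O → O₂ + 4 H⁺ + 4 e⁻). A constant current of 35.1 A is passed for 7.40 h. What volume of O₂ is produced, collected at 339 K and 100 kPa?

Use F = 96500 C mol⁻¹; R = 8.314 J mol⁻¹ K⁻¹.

68.3 L

Q = I·t = 35.10 A × 26640 s = 935100 C.
n(e⁻) = Q/F = 935100 / 96500 = 9.690 mol.
4 electrons are transferred per O₂ molecule, so n(O₂) = 9.690 / 4 = 2.422 mol.
V = nRT/P = (2.422 × 8.314 × 339) / (100 × 10³ Pa) = 0.0683 m³ = 68.3 L.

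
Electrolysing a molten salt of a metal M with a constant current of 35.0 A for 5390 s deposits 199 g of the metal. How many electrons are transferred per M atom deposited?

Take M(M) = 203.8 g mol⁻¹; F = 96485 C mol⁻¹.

Q = I·t = 35.00 A × 5390.0 s = 188600 C, so n(e⁻) = 188600/96485 = 1.955 mol.
n(M) deposited = 199 / 203.8 = 0.9764 mol.
Electrons per atom = n(e⁻)/n(M) = 1.955 / 0.9764 = 2.00 ≈ 2, so the ion is M²⁺.

2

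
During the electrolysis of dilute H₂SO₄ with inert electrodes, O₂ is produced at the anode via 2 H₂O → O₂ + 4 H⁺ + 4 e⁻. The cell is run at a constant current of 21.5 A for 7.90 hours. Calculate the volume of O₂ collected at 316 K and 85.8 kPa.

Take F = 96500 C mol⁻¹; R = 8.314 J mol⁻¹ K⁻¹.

48.5 L

Q = I·t = 21.50 A × 28440 s = 611500 C.
n(e⁻) = Q/F = 611500 / 96500 = 6.336 mol.
4 electrons are transferred per O₂ molecule, so n(O₂) = 6.336 / 4 = 1.584 mol.
V = nRT/P = (1.584 × 8.314 × 316) / (85.8 × 10³ Pa) = 0.0485 m³ = 48.5 L.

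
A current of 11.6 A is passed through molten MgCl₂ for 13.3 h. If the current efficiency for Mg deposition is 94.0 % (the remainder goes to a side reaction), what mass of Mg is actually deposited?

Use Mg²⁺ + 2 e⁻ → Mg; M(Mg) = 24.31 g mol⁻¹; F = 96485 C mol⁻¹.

65.8 g

Q = I·t = 11.60 × 47880 = 555400 C.
n(e⁻) = 555400/96485 = 5.756 mol; theoretically n(Mg) = 5.756/2 = 2.878 mol, m_theo = 69.97 g.
At 94.0 % efficiency, m_actual = 0.940 × 69.97 = 65.8 g.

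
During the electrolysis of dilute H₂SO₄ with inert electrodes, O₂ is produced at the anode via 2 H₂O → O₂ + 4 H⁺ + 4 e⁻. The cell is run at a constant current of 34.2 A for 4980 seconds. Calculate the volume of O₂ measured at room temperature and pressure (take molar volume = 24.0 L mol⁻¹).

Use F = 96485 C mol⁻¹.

Q = I·t = 34.20 A × 4980.0 s = 170300 C.
n(e⁻) = Q/F = 170300 / 96485 = 1.765 mol.
4 electrons are transferred per O₂ molecule, so n(O₂) = 1.765 / 4 = 0.4413 mol.
V = n × V_m = 0.4413 × 24.0 = 10.6 L.

10.6 L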